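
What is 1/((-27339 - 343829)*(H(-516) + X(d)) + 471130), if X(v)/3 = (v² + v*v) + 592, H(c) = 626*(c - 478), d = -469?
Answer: -1/259556568934 ≈ -3.8527e-12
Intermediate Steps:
H(c) = -299228 + 626*c (H(c) = 626*(-478 + c) = -299228 + 626*c)
X(v) = 1776 + 6*v² (X(v) = 3*((v² + v*v) + 592) = 3*((v² + v²) + 592) = 3*(2*v² + 592) = 3*(592 + 2*v²) = 1776 + 6*v²)
1/((-27339 - 343829)*(H(-516) + X(d)) + 471130) = 1/((-27339 - 343829)*((-299228 + 626*(-516)) + (1776 + 6*(-469)²)) + 471130) = 1/(-371168*((-299228 - 323016) + (1776 + 6*219961)) + 471130) = 1/(-371168*(-622244 + (1776 + 1319766)) + 471130) = 1/(-371168*(-622244 + 1321542) + 471130) = 1/(-371168*699298 + 471130) = 1/(-259557040064 + 471130) = 1/(-259556568934) = -1/259556568934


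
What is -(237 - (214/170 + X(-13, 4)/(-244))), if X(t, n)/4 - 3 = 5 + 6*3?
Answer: -1224528/5185 ≈ -236.17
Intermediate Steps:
X(t, n) = 104 (X(t, n) = 12 + 4*(5 + 6*3) = 12 + 4*(5 + 18) = 12 + 4*23 = 12 + 92 = 104)
-(237 - (214/170 + X(-13, 4)/(-244))) = -(237 - (214/170 + 104/(-244))) = -(237 - (214*(1/170) + 104*(-1/244))) = -(237 - (107/85 - 26/61)) = -(237 - 1*4317/5185) = -(237 - 4317/5185) = -1*1224528/5185 = -1224528/5185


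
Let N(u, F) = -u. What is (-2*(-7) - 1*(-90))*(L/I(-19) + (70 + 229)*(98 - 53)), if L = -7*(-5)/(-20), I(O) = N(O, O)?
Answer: 26586898/19 ≈ 1.3993e+6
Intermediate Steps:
I(O) = -O
L = -7/4 (L = 35*(-1/20) = -7/4 ≈ -1.7500)
(-2*(-7) - 1*(-90))*(L/I(-19) + (70 + 229)*(98 - 53)) = (-2*(-7) - 1*(-90))*(-7/(4*((-1*(-19)))) + (70 + 229)*(98 - 53)) = (14 + 90)*(-7/4/19 + 299*45) = 104*(-7/4*1/19 + 13455) = 104*(-7/76 + 13455) = 104*(1022573/76) = 26586898/19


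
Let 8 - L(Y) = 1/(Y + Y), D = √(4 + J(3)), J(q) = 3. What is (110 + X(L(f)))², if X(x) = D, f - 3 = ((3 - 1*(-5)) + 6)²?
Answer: (110 + √7)² ≈ 12689.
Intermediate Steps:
D = √7 (D = √(4 + 3) = √7 ≈ 2.6458)
f = 199 (f = 3 + ((3 - 1*(-5)) + 6)² = 3 + ((3 + 5) + 6)² = 3 + (8 + 6)² = 3 + 14² = 3 + 196 = 199)
L(Y) = 8 - 1/(2*Y) (L(Y) = 8 - 1/(Y + Y) = 8 - 1/(2*Y))
X(x) = √7
(110 + X(L(f)))² = (110 + √7)²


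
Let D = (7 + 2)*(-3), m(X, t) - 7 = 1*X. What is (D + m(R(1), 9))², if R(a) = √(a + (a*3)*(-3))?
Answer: 392 - 80*I*√2 ≈ 392.0 - 113.14*I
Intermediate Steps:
R(a) = 2*√2*√(-a) (R(a) = √(a + (3*a)*(-3)) = √(a - 9*a) = √(-8*a) = 2*√2*√(-a))
m(X, t) = 7 + X (m(X, t) = 7 + 1*X = 7 + X)
D = -27 (D = 9*(-3) = -27)
(D + m(R(1), 9))² = (-27 + (7 + 2*√2*√(-1*1)))² = (-27 + (7 + 2*√2*√(-1)))² = (-27 + (7 + 2*√2*I))² = (-27 + (7 + 2*I*√2))² = (-20 + 2*I*√2)²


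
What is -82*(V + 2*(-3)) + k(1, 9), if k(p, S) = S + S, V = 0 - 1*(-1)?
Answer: 428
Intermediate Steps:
V = 1 (V = 0 + 1 = 1)
k(p, S) = 2*S
-82*(V + 2*(-3)) + k(1, 9) = -82*(1 + 2*(-3)) + 2*9 = -82*(1 - 6) + 18 = -82*(-5) + 18 = 410 + 18 = 428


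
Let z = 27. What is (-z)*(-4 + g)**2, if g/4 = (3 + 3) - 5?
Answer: 0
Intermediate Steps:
g = 4 (g = 4*((3 + 3) - 5) = 4*(6 - 5) = 4*1 = 4)
(-z)*(-4 + g)**2 = (-1*27)*(-4 + 4)**2 = -27*0**2 = -27*0 = 0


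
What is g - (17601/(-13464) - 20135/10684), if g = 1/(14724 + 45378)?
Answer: 383274725767/120078266616 ≈ 3.1919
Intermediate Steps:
g = 1/60102 ≈ 1.6638e-5
g - (17601/(-13464) - 20135/10684) = 1/60102 - (17601/(-13464) - 20135/10684) = 1/60102 - (17601*(-1/13464) - 20135*1/10684) = 1/60102 - (-5867/4488 - 20135/10684) = 1/60102 - 1*(-38262227/11987448) = 1/60102 + 38262227/11987448 = 383274725767/120078266616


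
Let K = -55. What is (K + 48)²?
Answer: 49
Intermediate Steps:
(K + 48)² = (-55 + 48)² = (-7)² = 49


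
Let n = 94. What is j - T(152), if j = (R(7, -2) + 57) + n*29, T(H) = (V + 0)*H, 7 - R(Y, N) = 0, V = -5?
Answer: 3550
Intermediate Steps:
R(Y, N) = 7 (R(Y, N) = 7 - 1*0 = 7 + 0 = 7)
T(H) = -5*H (T(H) = (-5 + 0)*H = -5*H)
j = 2790 (j = (7 + 57) + 94*29 = 64 + 2726 = 2790)
j - T(152) = 2790 - (-5)*152 = 2790 - 1*(-760) = 2790 + 760 = 3550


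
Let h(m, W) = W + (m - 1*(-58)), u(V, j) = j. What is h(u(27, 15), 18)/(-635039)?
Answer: -91/635039 ≈ -0.00014330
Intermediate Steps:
h(m, W) = 58 + W + m (h(m, W) = W + (m + 58) = W + (58 + m) = 58 + W + m)
h(u(27, 15), 18)/(-635039) = (58 + 18 + 15)/(-635039) = 91*(-1/635039) = -91/635039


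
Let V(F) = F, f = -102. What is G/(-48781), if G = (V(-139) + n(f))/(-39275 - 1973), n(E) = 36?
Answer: -103/2012118688 ≈ -5.1190e-8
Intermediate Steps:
G = 103/41248 (G = (-139 + 36)/(-39275 - 1973) = -103/(-41248) = -103*(-1/41248) = 103/41248 ≈ 0.0024971)
G/(-48781) = (103/41248)/(-48781) = (103/41248)*(-1/48781) = -103/2012118688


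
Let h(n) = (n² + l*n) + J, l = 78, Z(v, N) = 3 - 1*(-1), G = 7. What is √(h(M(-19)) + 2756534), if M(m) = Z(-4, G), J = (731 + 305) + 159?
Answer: √2758057 ≈ 1660.7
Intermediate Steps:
Z(v, N) = 4 (Z(v, N) = 3 + 1 = 4)
J = 1195 (J = 1036 + 159 = 1195)
M(m) = 4
h(n) = 1195 + n² + 78*n (h(n) = (n² + 78*n) + 1195 = 1195 + n² + 78*n)
√(h(M(-19)) + 2756534) = √((1195 + 4² + 78*4) + 2756534) = √((1195 + 16 + 312) + 2756534) = √(1523 + 2756534) = √2758057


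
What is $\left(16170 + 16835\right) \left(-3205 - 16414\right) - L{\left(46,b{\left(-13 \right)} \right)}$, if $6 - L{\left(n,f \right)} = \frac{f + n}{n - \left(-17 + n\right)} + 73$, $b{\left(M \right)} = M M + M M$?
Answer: $- \frac{11007925092}{17} \approx -6.4753 \cdot 10^{8}$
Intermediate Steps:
$b{\left(M \right)} = 2 M^{2}$ ($b{\left(M \right)} = M^{2} + M^{2} = 2 M^{2}$)
$L{\left(n,f \right)} = -67 - \frac{f}{17} - \frac{n}{17}$ ($L{\left(n,f \right)} = 6 - \left(\frac{f + n}{n - \left(-17 + n\right)} + 73\right) = 6 - \left(\frac{f + n}{17} + 73\right) = 6 - \left(\left(f + n\right) \frac{1}{17} + 73\right) = 6 - \left(\left(\frac{f}{17} + \frac{n}{17}\right) + 73\right) = 6 - \left(73 + \frac{f}{17} + \frac{n}{17}\right) = -67 - \frac{f}{17} - \frac{n}{17}$)
$\left(16170 + 16835\right) \left(-3205 - 16414\right) - L{\left(46,b{\left(-13 \right)} \right)} = \left(16170 + 16835\right) \left(-3205 - 16414\right) - \left(-67 - \frac{2 \left(-13\right)^{2}}{17} - \frac{46}{17}\right) = 33005 \left(-19619\right) - \left(-67 - \frac{2 \cdot 169}{17} - \frac{46}{17}\right) = -647525095 - \left(-67 - \frac{338}{17} - \frac{46}{17}\right) = -647525095 - - \frac{1523}{17} = -647525095 + \frac{1523}{17} = - \frac{11007925092}{17}$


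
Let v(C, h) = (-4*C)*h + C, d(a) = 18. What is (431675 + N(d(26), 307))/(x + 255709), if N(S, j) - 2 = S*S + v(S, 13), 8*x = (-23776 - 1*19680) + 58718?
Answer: 1724332/1030467 ≈ 1.6733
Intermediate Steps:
v(C, h) = C - 4*C*h (v(C, h) = -4*C*h + C = C - 4*C*h)
x = 7631/4 (x = ((-23776 - 1*19680) + 58718)/8 = ((-23776 - 19680) + 58718)/8 = (-43456 + 58718)/8 = (⅛)*15262 = 7631/4 ≈ 1907.8)
N(S, j) = 2 + S² - 51*S (N(S, j) = 2 + (S*S + S*(1 - 4*13)) = 2 + (S² + S*(1 - 52)) = 2 + (S² + S*(-51)) = 2 + (S² - 51*S) = 2 + S² - 51*S)
(431675 + N(d(26), 307))/(x + 255709) = (431675 + (2 + 18² - 51*18))/(7631/4 + 255709) = (431675 + (2 + 324 - 918))/(1030467/4) = (431675 - 592)*(4/1030467) = 431083*(4/1030467) = 1724332/1030467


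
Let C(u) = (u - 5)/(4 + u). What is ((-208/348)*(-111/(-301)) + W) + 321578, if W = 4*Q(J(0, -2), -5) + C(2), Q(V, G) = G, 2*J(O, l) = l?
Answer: 5613746987/17458 ≈ 3.2156e+5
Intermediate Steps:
C(u) = (-5 + u)/(4 + u)
J(O, l) = l/2
W = -41/2 (W = 4*(-5) + (-5 + 2)/(4 + 2) = -20 - 3/6 = -20 + (⅙)*(-3) = -20 - ½ = -41/2 ≈ -20.500)
((-208/348)*(-111/(-301)) + W) + 321578 = ((-208/348)*(-111/(-301)) - 41/2) + 321578 = ((-208*1/348)*(-111*(-1/301)) - 41/2) + 321578 = (-52/87*111/301 - 41/2) + 321578 = (-1924/8729 - 41/2) + 321578 = -361737/17458 + 321578 = 5613746987/17458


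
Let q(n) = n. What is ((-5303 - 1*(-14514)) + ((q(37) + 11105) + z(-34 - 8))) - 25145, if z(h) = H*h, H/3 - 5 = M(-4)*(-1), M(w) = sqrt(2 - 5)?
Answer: -5422 + 126*I*sqrt(3) ≈ -5422.0 + 218.24*I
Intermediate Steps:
M(w) = I*sqrt(3) (M(w) = sqrt(-3) = I*sqrt(3))
H = 15 - 3*I*sqrt(3) (H = 15 + 3*((I*sqrt(3))*(-1)) = 15 + 3*(-I*sqrt(3)) = 15 - 3*I*sqrt(3) ≈ 15.0 - 5.1962*I)
z(h) = h*(15 - 3*I*sqrt(3)) (z(h) = (15 - 3*I*sqrt(3))*h = h*(15 - 3*I*sqrt(3)))
((-5303 - 1*(-14514)) + ((q(37) + 11105) + z(-34 - 8))) - 25145 = ((-5303 - 1*(-14514)) + ((37 + 11105) + 3*(-34 - 8)*(5 - I*sqrt(3)))) - 25145 = ((-5303 + 14514) + (11142 + 3*(-42)*(5 - I*sqrt(3)))) - 25145 = (9211 + (11142 + (-630 + 126*I*sqrt(3)))) - 25145 = (9211 + (10512 + 126*I*sqrt(3))) - 25145 = (19723 + 126*I*sqrt(3)) - 25145 = -5422 + 126*I*sqrt(3)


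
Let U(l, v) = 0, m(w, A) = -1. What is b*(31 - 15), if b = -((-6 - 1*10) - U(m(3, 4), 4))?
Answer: 256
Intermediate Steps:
b = 16 (b = -((-6 - 1*10) - 1*0) = -((-6 - 10) + 0) = -(-16 + 0) = -1*(-16) = 16)
b*(31 - 15) = 16*(31 - 15) = 16*16 = 256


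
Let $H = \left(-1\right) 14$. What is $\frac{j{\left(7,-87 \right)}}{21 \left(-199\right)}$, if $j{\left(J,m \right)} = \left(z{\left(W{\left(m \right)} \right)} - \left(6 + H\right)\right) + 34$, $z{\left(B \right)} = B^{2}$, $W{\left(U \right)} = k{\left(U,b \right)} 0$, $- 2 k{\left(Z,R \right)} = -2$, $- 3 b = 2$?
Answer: $- \frac{2}{199} \approx -0.01005$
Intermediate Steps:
$b = - \frac{2}{3}$ ($b = \left(- \frac{1}{3}\right) 2 = - \frac{2}{3} \approx -0.66667$)
$H = -14$
$k{\left(Z,R \right)} = 1$ ($k{\left(Z,R \right)} = \left(- \frac{1}{2}\right) \left(-2\right) = 1$)
$W{\left(U \right)} = 0$ ($W{\left(U \right)} = 1 \cdot 0 = 0$)
$j{\left(J,m \right)} = 42$ ($j{\left(J,m \right)} = \left(0^{2} - -8\right) + 34 = \left(0 + \left(-6 + 14\right)\right) + 34 = \left(0 + 8\right) + 34 = 8 + 34 = 42$)
$\frac{j{\left(7,-87 \right)}}{21 \left(-199\right)} = \frac{42}{21 \left(-199\right)} = \frac{42}{-4179} = 42 \left(- \frac{1}{4179}\right) = - \frac{2}{199}$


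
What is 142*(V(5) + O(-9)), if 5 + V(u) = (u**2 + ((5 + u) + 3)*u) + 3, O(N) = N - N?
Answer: 12496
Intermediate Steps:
O(N) = 0
V(u) = -2 + u**2 + u*(8 + u) (V(u) = -5 + ((u**2 + ((5 + u) + 3)*u) + 3) = -5 + ((u**2 + (8 + u)*u) + 3) = -5 + ((u**2 + u*(8 + u)) + 3) = -5 + (3 + u**2 + u*(8 + u)) = -2 + u**2 + u*(8 + u))
142*(V(5) + O(-9)) = 142*((-2 + 2*5**2 + 8*5) + 0) = 142*((-2 + 2*25 + 40) + 0) = 142*((-2 + 50 + 40) + 0) = 142*(88 + 0) = 142*88 = 12496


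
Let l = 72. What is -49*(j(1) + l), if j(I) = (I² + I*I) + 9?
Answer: -4067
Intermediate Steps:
j(I) = 9 + 2*I² (j(I) = (I² + I²) + 9 = 2*I² + 9 = 9 + 2*I²)
-49*(j(1) + l) = -49*((9 + 2*1²) + 72) = -49*((9 + 2*1) + 72) = -49*((9 + 2) + 72) = -49*(11 + 72) = -49*83 = -4067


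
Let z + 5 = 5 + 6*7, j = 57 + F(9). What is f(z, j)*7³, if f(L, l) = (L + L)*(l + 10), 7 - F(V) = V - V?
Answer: 2132088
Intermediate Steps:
F(V) = 7 (F(V) = 7 - (V - V) = 7 - 1*0 = 7 + 0 = 7)
j = 64 (j = 57 + 7 = 64)
z = 42 (z = -5 + (5 + 6*7) = -5 + (5 + 42) = -5 + 47 = 42)
f(L, l) = 2*L*(10 + l) (f(L, l) = (2*L)*(10 + l) = 2*L*(10 + l))
f(z, j)*7³ = (2*42*(10 + 64))*7³ = (2*42*74)*343 = 6216*343 = 2132088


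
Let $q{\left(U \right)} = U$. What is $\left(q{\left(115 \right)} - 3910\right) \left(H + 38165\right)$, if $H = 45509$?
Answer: $-317542830$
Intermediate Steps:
$\left(q{\left(115 \right)} - 3910\right) \left(H + 38165\right) = \left(115 - 3910\right) \left(45509 + 38165\right) = \left(-3795\right) 83674 = -317542830$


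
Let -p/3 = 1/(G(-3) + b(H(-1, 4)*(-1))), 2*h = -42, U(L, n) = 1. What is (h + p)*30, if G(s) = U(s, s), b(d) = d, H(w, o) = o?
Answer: -600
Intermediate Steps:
h = -21 (h = (½)*(-42) = -21)
G(s) = 1
p = 1 (p = -3/(1 + 4*(-1)) = -3/(1 - 4) = -3/(-3) = -3*(-⅓) = 1)
(h + p)*30 = (-21 + 1)*30 = -20*30 = -600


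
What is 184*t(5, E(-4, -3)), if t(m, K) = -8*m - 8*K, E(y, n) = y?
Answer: -1472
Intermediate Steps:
t(m, K) = -8*K - 8*m
184*t(5, E(-4, -3)) = 184*(-8*(-4) - 8*5) = 184*(32 - 40) = 184*(-8) = -1472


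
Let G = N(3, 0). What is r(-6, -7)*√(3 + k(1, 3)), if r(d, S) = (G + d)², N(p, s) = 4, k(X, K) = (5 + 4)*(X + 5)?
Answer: 4*√57 ≈ 30.199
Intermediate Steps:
k(X, K) = 45 + 9*X (k(X, K) = 9*(5 + X) = 45 + 9*X)
G = 4
r(d, S) = (4 + d)²
r(-6, -7)*√(3 + k(1, 3)) = (4 - 6)²*√(3 + (45 + 9*1)) = (-2)²*√(3 + (45 + 9)) = 4*√(3 + 54) = 4*√57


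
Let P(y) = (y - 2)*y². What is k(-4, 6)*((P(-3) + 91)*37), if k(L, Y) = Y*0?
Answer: 0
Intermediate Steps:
k(L, Y) = 0
P(y) = y²*(-2 + y) (P(y) = (-2 + y)*y² = y²*(-2 + y))
k(-4, 6)*((P(-3) + 91)*37) = 0*(((-3)²*(-2 - 3) + 91)*37) = 0*((9*(-5) + 91)*37) = 0*((-45 + 91)*37) = 0*(46*37) = 0*1702 = 0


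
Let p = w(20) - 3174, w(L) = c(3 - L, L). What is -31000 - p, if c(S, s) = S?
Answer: -27809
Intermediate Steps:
w(L) = 3 - L
p = -3191 (p = (3 - 1*20) - 3174 = (3 - 20) - 3174 = -17 - 3174 = -3191)
-31000 - p = -31000 - 1*(-3191) = -31000 + 3191 = -27809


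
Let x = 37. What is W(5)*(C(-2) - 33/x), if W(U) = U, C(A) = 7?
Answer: 1130/37 ≈ 30.541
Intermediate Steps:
W(5)*(C(-2) - 33/x) = 5*(7 - 33/37) = 5*(226/37) = 1130/37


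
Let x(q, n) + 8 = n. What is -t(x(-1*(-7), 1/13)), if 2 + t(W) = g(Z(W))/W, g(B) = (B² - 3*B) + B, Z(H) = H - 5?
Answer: 35270/1339 ≈ 26.341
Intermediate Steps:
Z(H) = -5 + H
g(B) = B² - 2*B
x(q, n) = -8 + n
t(W) = -2 + (-7 + W)*(-5 + W)/W (t(W) = -2 + ((-5 + W)*(-2 + (-5 + W)))/W = -2 + ((-5 + W)*(-7 + W))/W = -2 + ((-7 + W)*(-5 + W))/W = -2 + (-7 + W)*(-5 + W)/W)
-t(x(-1*(-7), 1/13)) = -(-14 + (-8 + 1/13) + 35/(-8 + 1/13)) = -(-14 - 103/13 + 35/(-103/13)) = -(-14 - 103/13 + 35*(-13/103)) = -(-14 - 103/13 - 455/103) = -1*(-35270/1339) = 35270/1339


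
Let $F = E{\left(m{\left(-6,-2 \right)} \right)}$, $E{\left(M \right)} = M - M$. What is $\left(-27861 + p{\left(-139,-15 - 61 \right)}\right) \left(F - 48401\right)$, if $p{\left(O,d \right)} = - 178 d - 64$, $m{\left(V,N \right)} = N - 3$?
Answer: $696829197$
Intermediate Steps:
$m{\left(V,N \right)} = -3 + N$
$E{\left(M \right)} = 0$
$F = 0$
$p{\left(O,d \right)} = -64 - 178 d$
$\left(-27861 + p{\left(-139,-15 - 61 \right)}\right) \left(F - 48401\right) = \left(-27861 - \left(64 + 178 \left(-15 - 61\right)\right)\right) \left(0 - 48401\right) = \left(-27861 - \left(64 + 178 \left(-15 - 61\right)\right)\right) \left(-48401\right) = \left(-27861 - -13464\right) \left(-48401\right) = \left(-27861 + \left(-64 + 13528\right)\right) \left(-48401\right) = \left(-27861 + 13464\right) \left(-48401\right) = \left(-14397\right) \left(-48401\right) = 696829197$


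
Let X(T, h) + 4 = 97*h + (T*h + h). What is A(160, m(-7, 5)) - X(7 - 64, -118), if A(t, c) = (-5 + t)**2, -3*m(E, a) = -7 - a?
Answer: 28867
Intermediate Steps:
m(E, a) = 7/3 + a/3 (m(E, a) = -(-7 - a)/3 = 7/3 + a/3)
X(T, h) = -4 + 98*h + T*h (X(T, h) = -4 + (97*h + (T*h + h)) = -4 + (97*h + (h + T*h)) = -4 + (98*h + T*h) = -4 + 98*h + T*h)
A(160, m(-7, 5)) - X(7 - 64, -118) = (-5 + 160)**2 - (-4 + 98*(-118) + (7 - 64)*(-118)) = 155**2 - (-4 - 11564 - 57*(-118)) = 24025 - (-4 - 11564 + 6726) = 24025 - 1*(-4842) = 24025 + 4842 = 28867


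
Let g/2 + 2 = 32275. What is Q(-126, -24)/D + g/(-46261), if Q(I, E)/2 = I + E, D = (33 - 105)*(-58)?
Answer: -23618533/16098828 ≈ -1.4671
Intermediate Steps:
g = 64546 (g = -4 + 2*32275 = -4 + 64550 = 64546)
D = 4176 (D = -72*(-58) = 4176)
Q(I, E) = 2*E + 2*I (Q(I, E) = 2*(I + E) = 2*(E + I) = 2*E + 2*I)
Q(-126, -24)/D + g/(-46261) = (2*(-24) + 2*(-126))/4176 + 64546/(-46261) = (-48 - 252)*(1/4176) + 64546*(-1/46261) = -300*1/4176 - 64546/46261 = -25/348 - 64546/46261 = -23618533/16098828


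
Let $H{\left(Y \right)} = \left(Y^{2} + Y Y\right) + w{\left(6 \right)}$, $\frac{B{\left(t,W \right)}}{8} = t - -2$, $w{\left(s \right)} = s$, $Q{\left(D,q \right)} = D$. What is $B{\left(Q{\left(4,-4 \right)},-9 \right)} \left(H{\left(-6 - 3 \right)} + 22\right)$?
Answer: $9120$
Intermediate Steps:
$B{\left(t,W \right)} = 16 + 8 t$ ($B{\left(t,W \right)} = 8 \left(t - -2\right) = 8 \left(t + 2\right) = 8 \left(2 + t\right) = 16 + 8 t$)
$H{\left(Y \right)} = 6 + 2 Y^{2}$ ($H{\left(Y \right)} = \left(Y^{2} + Y Y\right) + 6 = \left(Y^{2} + Y^{2}\right) + 6 = 2 Y^{2} + 6 = 6 + 2 Y^{2}$)
$B{\left(Q{\left(4,-4 \right)},-9 \right)} \left(H{\left(-6 - 3 \right)} + 22\right) = \left(16 + 8 \cdot 4\right) \left(\left(6 + 2 \left(-6 - 3\right)^{2}\right) + 22\right) = \left(16 + 32\right) \left(\left(6 + 2 \left(-6 - 3\right)^{2}\right) + 22\right) = 48 \left(\left(6 + 2 \left(-9\right)^{2}\right) + 22\right) = 48 \left(\left(6 + 2 \cdot 81\right) + 22\right) = 48 \left(\left(6 + 162\right) + 22\right) = 48 \left(168 + 22\right) = 48 \cdot 190 = 9120$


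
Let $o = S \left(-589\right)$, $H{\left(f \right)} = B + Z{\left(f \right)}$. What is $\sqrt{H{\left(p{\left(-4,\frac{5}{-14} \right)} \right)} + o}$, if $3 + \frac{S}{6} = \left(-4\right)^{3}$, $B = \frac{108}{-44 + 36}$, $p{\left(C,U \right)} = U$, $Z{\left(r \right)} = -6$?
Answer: $\frac{3 \sqrt{105226}}{2} \approx 486.58$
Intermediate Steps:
$B = - \frac{27}{2}$ ($B = \frac{108}{-8} = 108 \left(- \frac{1}{8}\right) = - \frac{27}{2} \approx -13.5$)
$H{\left(f \right)} = - \frac{39}{2}$ ($H{\left(f \right)} = - \frac{27}{2} - 6 = - \frac{39}{2}$)
$S = -402$ ($S = -18 + 6 \left(-4\right)^{3} = -18 + 6 \left(-64\right) = -18 - 384 = -402$)
$o = 236778$ ($o = \left(-402\right) \left(-589\right) = 236778$)
$\sqrt{H{\left(p{\left(-4,\frac{5}{-14} \right)} \right)} + o} = \sqrt{- \frac{39}{2} + 236778} = \sqrt{\frac{473517}{2}} = \frac{3 \sqrt{105226}}{2}$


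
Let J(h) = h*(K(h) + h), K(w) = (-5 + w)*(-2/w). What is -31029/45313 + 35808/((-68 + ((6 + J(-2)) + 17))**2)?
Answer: 533315921/11011059 ≈ 48.435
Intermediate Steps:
K(w) = -2*(-5 + w)/w
J(h) = h*(-2 + h + 10/h) (J(h) = h*((-2 + 10/h) + h) = h*(-2 + h + 10/h))
-31029/45313 + 35808/((-68 + ((6 + J(-2)) + 17))**2) = -31029/45313 + 35808/((-68 + ((6 + (10 - 2*(-2 - 2))) + 17))**2) = -31029*1/45313 + 35808/((-68 + ((6 + (10 - 2*(-4))) + 17))**2) = -31029/45313 + 35808/((-68 + ((6 + (10 + 8)) + 17))**2) = -31029/45313 + 35808/((-68 + ((6 + 18) + 17))**2) = -31029/45313 + 35808/((-68 + (24 + 17))**2) = -31029/45313 + 35808/((-68 + 41)**2) = -31029/45313 + 35808/((-27)**2) = -31029/45313 + 35808/729 = -31029/45313 + 35808*(1/729) = -31029/45313 + 11936/243 = 533315921/11011059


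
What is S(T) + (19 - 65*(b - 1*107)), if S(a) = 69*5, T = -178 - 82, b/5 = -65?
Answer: 28444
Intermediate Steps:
b = -325 (b = 5*(-65) = -325)
T = -260
S(a) = 345
S(T) + (19 - 65*(b - 1*107)) = 345 + (19 - 65*(-325 - 1*107)) = 345 + (19 - 65*(-325 - 107)) = 345 + (19 - 65*(-432)) = 345 + (19 + 28080) = 345 + 28099 = 28444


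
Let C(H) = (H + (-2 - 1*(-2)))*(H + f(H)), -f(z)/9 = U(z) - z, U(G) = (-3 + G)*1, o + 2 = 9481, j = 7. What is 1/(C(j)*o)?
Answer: 1/2256002 ≈ 4.4326e-7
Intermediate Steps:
o = 9479 (o = -2 + 9481 = 9479)
U(G) = -3 + G
f(z) = 27 (f(z) = -9*((-3 + z) - z) = -9*(-3) = 27)
C(H) = H*(27 + H) (C(H) = (H + (-2 - 1*(-2)))*(H + 27) = (H + (-2 + 2))*(27 + H) = (H + 0)*(27 + H) = H*(27 + H))
1/(C(j)*o) = 1/((7*(27 + 7))*9479) = 1/((7*34)*9479) = 1/(238*9479) = 1/2256002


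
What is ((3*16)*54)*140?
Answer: 362880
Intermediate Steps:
((3*16)*54)*140 = (48*54)*140 = 2592*140 = 362880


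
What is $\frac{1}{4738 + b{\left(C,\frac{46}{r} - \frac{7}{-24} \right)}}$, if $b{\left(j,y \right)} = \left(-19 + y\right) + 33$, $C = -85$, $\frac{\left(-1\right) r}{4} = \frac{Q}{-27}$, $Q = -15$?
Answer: $\frac{120}{567791} \approx 0.00021135$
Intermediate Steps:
$r = - \frac{20}{9}$ ($r = - 4 \left(- \frac{15}{-27}\right) = - 4 \left(\left(-15\right) \left(- \frac{1}{27}\right)\right) = \left(-4\right) \frac{5}{9} = - \frac{20}{9} \approx -2.2222$)
$b{\left(j,y \right)} = 14 + y$
$\frac{1}{4738 + b{\left(C,\frac{46}{r} - \frac{7}{-24} \right)}} = \frac{1}{4738 + \left(14 + \left(\frac{46}{- \frac{20}{9}} - \frac{7}{-24}\right)\right)} = \frac{1}{4738 + \left(14 + \left(46 \left(- \frac{9}{20}\right) - - \frac{7}{24}\right)\right)} = \frac{1}{4738 + \left(14 + \left(- \frac{207}{10} + \frac{7}{24}\right)\right)} = \frac{1}{4738 + \left(14 - \frac{2449}{120}\right)} = \frac{1}{4738 - \frac{769}{120}} = \frac{1}{\frac{567791}{120}} = \frac{120}{567791}$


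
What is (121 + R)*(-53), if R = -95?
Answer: -1378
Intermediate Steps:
(121 + R)*(-53) = (121 - 95)*(-53) = 26*(-53) = -1378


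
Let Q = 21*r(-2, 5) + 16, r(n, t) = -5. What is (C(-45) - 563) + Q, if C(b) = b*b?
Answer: 1373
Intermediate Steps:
C(b) = b**2
Q = -89 (Q = 21*(-5) + 16 = -105 + 16 = -89)
(C(-45) - 563) + Q = ((-45)**2 - 563) - 89 = (2025 - 563) - 89 = 1462 - 89 = 1373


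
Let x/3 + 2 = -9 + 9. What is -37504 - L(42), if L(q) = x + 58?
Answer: -37556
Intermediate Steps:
x = -6 (x = -6 + 3*(-9 + 9) = -6 + 3*0 = -6 + 0 = -6)
L(q) = 52 (L(q) = -6 + 58 = 52)
-37504 - L(42) = -37504 - 1*52 = -37504 - 52 = -37556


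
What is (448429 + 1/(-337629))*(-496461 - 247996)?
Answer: -112712751325081880/337629 ≈ -3.3384e+11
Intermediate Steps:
(448429 + 1/(-337629))*(-496461 - 247996) = (448429 - 1/337629)*(-744457) = (151402634840/337629)*(-744457) = -112712751325081880/337629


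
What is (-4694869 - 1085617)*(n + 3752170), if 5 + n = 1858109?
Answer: -32430110313164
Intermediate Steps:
n = 1858104 (n = -5 + 1858109 = 1858104)
(-4694869 - 1085617)*(n + 3752170) = (-4694869 - 1085617)*(1858104 + 3752170) = -5780486*5610274 = -32430110313164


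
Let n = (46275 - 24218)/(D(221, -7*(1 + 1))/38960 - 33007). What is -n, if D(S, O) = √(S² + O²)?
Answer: 157867362327251200/236239199725049909 + 122762960*√49037/236239199725049909 ≈ 0.66825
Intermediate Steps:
D(S, O) = √(O² + S²)
n = 22057/(-33007 + √49037/38960) (n = (46275 - 24218)/(√((-7*(1 + 1))² + 221²)/38960 - 33007) = 22057/(√((-7*2)² + 48841)*(1/38960) - 33007) = 22057/(√((-14)² + 48841)*(1/38960) - 33007) = 22057/(√(196 + 48841)*(1/38960) - 33007) = 22057/(√49037*(1/38960) - 33007) = 22057/(√49037/38960 - 33007) = 22057/(-33007 + √49037/38960) ≈ -0.66825)
-n = -(-157867362327251200/236239199725049909 - 122762960*√49037/236239199725049909) = 157867362327251200/236239199725049909 + 122762960*√49037/236239199725049909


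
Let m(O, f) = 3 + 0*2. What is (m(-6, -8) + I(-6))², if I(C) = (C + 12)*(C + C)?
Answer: 4761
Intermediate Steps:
m(O, f) = 3 (m(O, f) = 3 + 0 = 3)
I(C) = 2*C*(12 + C) (I(C) = (12 + C)*(2*C) = 2*C*(12 + C))
(m(-6, -8) + I(-6))² = (3 + 2*(-6)*(12 - 6))² = (3 + 2*(-6)*6)² = (3 - 72)² = (-69)² = 4761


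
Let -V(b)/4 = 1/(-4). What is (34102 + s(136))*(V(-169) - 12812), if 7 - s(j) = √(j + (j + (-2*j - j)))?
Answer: -436970399 + 25622*I*√34 ≈ -4.3697e+8 + 1.494e+5*I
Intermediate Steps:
V(b) = 1 (V(b) = -4/(-4) = -4*(-¼) = 1)
s(j) = 7 - √(-j) (s(j) = 7 - √(j + (j + (-2*j - j))) = 7 - √(j + (j - 3*j)) = 7 - √(j - 2*j) = 7 - √(-j))
(34102 + s(136))*(V(-169) - 12812) = (34102 + (7 - √(-1*136)))*(1 - 12812) = (34102 + (7 - √(-136)))*(-12811) = (34102 + (7 - 2*I*√34))*(-12811) = (34109 - 2*I*√34)*(-12811) = -436970399 + 25622*I*√34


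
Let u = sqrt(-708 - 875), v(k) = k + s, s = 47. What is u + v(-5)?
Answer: 42 + I*sqrt(1583) ≈ 42.0 + 39.787*I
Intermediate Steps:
v(k) = 47 + k (v(k) = k + 47 = 47 + k)
u = I*sqrt(1583) (u = sqrt(-1583) = I*sqrt(1583) ≈ 39.787*I)
u + v(-5) = I*sqrt(1583) + (47 - 5) = I*sqrt(1583) + 42 = 42 + I*sqrt(1583)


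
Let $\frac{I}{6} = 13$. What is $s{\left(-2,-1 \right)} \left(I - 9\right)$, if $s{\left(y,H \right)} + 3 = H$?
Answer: $-276$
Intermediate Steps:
$I = 78$ ($I = 6 \cdot 13 = 78$)
$s{\left(y,H \right)} = -3 + H$
$s{\left(-2,-1 \right)} \left(I - 9\right) = \left(-3 - 1\right) \left(78 - 9\right) = \left(-4\right) 69 = -276$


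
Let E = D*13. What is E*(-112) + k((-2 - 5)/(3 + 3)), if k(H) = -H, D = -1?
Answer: 8743/6 ≈ 1457.2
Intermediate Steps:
E = -13 (E = -1*13 = -13)
E*(-112) + k((-2 - 5)/(3 + 3)) = -13*(-112) - (-2 - 5)/(3 + 3) = 1456 - (-7)/6 = 1456 - 1*(-7/6) = 1456 + 7/6 = 8743/6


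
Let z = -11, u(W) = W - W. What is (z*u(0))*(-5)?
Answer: 0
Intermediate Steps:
u(W) = 0
(z*u(0))*(-5) = -11*0*(-5) = 0*(-5) = 0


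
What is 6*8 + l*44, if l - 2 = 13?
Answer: 708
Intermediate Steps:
l = 15 (l = 2 + 13 = 15)
6*8 + l*44 = 6*8 + 15*44 = 48 + 660 = 708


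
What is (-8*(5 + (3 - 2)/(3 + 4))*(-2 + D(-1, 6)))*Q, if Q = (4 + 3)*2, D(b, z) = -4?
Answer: 3456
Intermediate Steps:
Q = 14 (Q = 7*2 = 14)
(-8*(5 + (3 - 2)/(3 + 4))*(-2 + D(-1, 6)))*Q = -8*(5 + (3 - 2)/(3 + 4))*(-2 - 4)*14 = -8*(5 + 1/7)*(-6)*14 = -8*(5 + 1*(⅐))*(-6)*14 = -8*(5 + ⅐)*(-6)*14 = -288*(-6)/7*14 = -8*(-216/7)*14 = (1728/7)*14 = 3456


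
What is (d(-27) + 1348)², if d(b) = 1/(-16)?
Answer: 465135489/256 ≈ 1.8169e+6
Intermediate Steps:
d(b) = -1/16
(d(-27) + 1348)² = (-1/16 + 1348)² = (21567/16)² = 465135489/256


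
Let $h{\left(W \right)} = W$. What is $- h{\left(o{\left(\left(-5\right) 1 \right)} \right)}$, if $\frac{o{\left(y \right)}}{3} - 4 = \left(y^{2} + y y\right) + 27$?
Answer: $-243$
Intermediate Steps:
$o{\left(y \right)} = 93 + 6 y^{2}$ ($o{\left(y \right)} = 12 + 3 \left(\left(y^{2} + y y\right) + 27\right) = 12 + 3 \left(\left(y^{2} + y^{2}\right) + 27\right) = 12 + 3 \left(2 y^{2} + 27\right) = 12 + 3 \left(27 + 2 y^{2}\right) = 12 + \left(81 + 6 y^{2}\right) = 93 + 6 y^{2}$)
$- h{\left(o{\left(\left(-5\right) 1 \right)} \right)} = - (93 + 6 \left(\left(-5\right) 1\right)^{2}) = - (93 + 6 \left(-5\right)^{2}) = - (93 + 6 \cdot 25) = - (93 + 150) = \left(-1\right) 243 = -243$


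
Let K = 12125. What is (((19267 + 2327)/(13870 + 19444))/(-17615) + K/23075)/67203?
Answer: 10945797388/1399994864996715 ≈ 7.8185e-6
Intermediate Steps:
(((19267 + 2327)/(13870 + 19444))/(-17615) + K/23075)/67203 = (((19267 + 2327)/(13870 + 19444))/(-17615) + 12125/23075)/67203 = ((21594/33314)*(-1/17615) + 12125*(1/23075))*(1/67203) = ((21594*(1/33314))*(-1/17615) + 485/923)*(1/67203) = ((10797/16657)*(-1/17615) + 485/923)*(1/67203) = (-10797/293413055 + 485/923)*(1/67203) = (10945797388/20832326905)*(1/67203) = 10945797388/1399994864996715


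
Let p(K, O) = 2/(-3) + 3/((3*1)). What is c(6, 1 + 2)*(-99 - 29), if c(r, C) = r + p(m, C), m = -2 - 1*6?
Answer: -2432/3 ≈ -810.67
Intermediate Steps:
m = -8 (m = -2 - 6 = -8)
p(K, O) = ⅓ (p(K, O) = 2*(-⅓) + 3/3 = -⅔ + 3*(⅓) = -⅔ + 1 = ⅓)
c(r, C) = ⅓ + r (c(r, C) = r + ⅓ = ⅓ + r)
c(6, 1 + 2)*(-99 - 29) = (⅓ + 6)*(-99 - 29) = (19/3)*(-128) = -2432/3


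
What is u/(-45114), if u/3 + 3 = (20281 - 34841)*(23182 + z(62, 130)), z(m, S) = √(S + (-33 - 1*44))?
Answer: 337529923/15038 + 7280*√53/7519 ≈ 22452.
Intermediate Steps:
z(m, S) = √(-77 + S) (z(m, S) = √(S + (-33 - 44)) = √(S - 77) = √(-77 + S))
u = -1012589769 - 43680*√53 (u = -9 + 3*((20281 - 34841)*(23182 + √(-77 + 130))) = -9 + 3*(-14560*(23182 + √53)) = -9 + 3*(-337529920 - 14560*√53) = -9 + (-1012589760 - 43680*√53) = -1012589769 - 43680*√53 ≈ -1.0129e+9)
u/(-45114) = (-1012589769 - 43680*√53)/(-45114) = (-1012589769 - 43680*√53)*(-1/45114) = 337529923/15038 + 7280*√53/7519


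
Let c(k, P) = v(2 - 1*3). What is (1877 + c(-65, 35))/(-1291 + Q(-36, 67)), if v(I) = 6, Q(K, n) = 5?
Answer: -1883/1286 ≈ -1.4642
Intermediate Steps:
c(k, P) = 6
(1877 + c(-65, 35))/(-1291 + Q(-36, 67)) = (1877 + 6)/(-1291 + 5) = 1883/(-1286) = 1883*(-1/1286) = -1883/1286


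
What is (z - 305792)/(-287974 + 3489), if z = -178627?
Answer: 484419/284485 ≈ 1.7028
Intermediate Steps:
(z - 305792)/(-287974 + 3489) = (-178627 - 305792)/(-287974 + 3489) = -484419/(-284485) = -484419*(-1/284485) = 484419/284485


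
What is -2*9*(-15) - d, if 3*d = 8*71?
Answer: 242/3 ≈ 80.667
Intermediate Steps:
d = 568/3 (d = (8*71)/3 = (⅓)*568 = 568/3 ≈ 189.33)
-2*9*(-15) - d = -2*9*(-15) - 1*568/3 = -18*(-15) - 568/3 = 270 - 568/3 = 242/3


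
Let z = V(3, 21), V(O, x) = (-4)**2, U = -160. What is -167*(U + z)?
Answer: 24048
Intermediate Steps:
V(O, x) = 16
z = 16
-167*(U + z) = -167*(-160 + 16) = -167*(-144) = 24048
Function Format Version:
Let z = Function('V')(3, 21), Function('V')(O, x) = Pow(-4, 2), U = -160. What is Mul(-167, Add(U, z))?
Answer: 24048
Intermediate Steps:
Function('V')(O, x) = 16
z = 16
Mul(-167, Add(U, z)) = Mul(-167, Add(-160, 16)) = Mul(-167, -144) = 24048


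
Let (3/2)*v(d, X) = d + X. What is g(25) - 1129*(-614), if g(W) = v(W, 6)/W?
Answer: 51990512/75 ≈ 6.9321e+5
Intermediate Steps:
v(d, X) = 2*X/3 + 2*d/3 (v(d, X) = 2*(d + X)/3 = 2*(X + d)/3 = 2*X/3 + 2*d/3)
g(W) = (4 + 2*W/3)/W (g(W) = ((⅔)*6 + 2*W/3)/W = (4 + 2*W/3)/W)
g(25) - 1129*(-614) = (⅔ + 4/25) - 1129*(-614) = (⅔ + 4*(1/25)) + 693206 = (⅔ + 4/25) + 693206 = 62/75 + 693206 = 51990512/75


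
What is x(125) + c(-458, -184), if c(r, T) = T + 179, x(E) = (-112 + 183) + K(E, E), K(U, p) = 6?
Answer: 72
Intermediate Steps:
x(E) = 77 (x(E) = (-112 + 183) + 6 = 71 + 6 = 77)
c(r, T) = 179 + T
x(125) + c(-458, -184) = 77 + (179 - 184) = 77 - 5 = 72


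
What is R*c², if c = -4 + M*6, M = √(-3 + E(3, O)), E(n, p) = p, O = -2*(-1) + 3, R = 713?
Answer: 62744 - 34224*√2 ≈ 14344.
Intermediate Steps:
O = 5 (O = 2 + 3 = 5)
M = √2 (M = √(-3 + 5) = √2 ≈ 1.4142)
c = -4 + 6*√2 (c = -4 + √2*6 = -4 + 6*√2 ≈ 4.4853)
R*c² = 713*(-4 + 6*√2)²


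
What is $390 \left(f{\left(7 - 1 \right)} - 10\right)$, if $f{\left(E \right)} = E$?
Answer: $-1560$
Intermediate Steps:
$390 \left(f{\left(7 - 1 \right)} - 10\right) = 390 \left(\left(7 - 1\right) - 10\right) = 390 \left(6 - 10\right) = 390 \left(-4\right) = -1560$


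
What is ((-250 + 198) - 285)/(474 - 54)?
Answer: -337/420 ≈ -0.80238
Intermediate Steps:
((-250 + 198) - 285)/(474 - 54) = (-52 - 285)/420 = -337*1/420 = -337/420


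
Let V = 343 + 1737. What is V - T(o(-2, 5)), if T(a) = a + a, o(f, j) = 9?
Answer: 2062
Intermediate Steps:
T(a) = 2*a
V = 2080
V - T(o(-2, 5)) = 2080 - 2*9 = 2080 - 1*18 = 2080 - 18 = 2062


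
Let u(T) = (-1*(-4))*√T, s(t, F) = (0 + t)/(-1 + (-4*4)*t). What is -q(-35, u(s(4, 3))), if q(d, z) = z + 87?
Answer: -87 - 8*I*√65/65 ≈ -87.0 - 0.99228*I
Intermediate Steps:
s(t, F) = t/(-1 - 16*t)
u(T) = 4*√T
q(d, z) = 87 + z
-q(-35, u(s(4, 3))) = -(87 + 4*√(-1*4/(1 + 16*4))) = -(87 + 4*√(-1*4/(1 + 64))) = -(87 + 4*√(-1*4/65)) = -(87 + 4*√(-1*4*1/65)) = -(87 + 4*√(-4/65)) = -(87 + 4*(2*I*√65/65)) = -(87 + 8*I*√65/65) = -87 - 8*I*√65/65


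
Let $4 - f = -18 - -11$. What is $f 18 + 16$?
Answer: $214$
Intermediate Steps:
$f = 11$ ($f = 4 - \left(-18 - -11\right) = 4 - \left(-18 + 11\right) = 4 - -7 = 4 + 7 = 11$)
$f 18 + 16 = 11 \cdot 18 + 16 = 198 + 16 = 214$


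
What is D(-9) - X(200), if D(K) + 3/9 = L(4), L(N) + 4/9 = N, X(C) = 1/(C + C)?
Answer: 11591/3600 ≈ 3.2197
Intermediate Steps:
X(C) = 1/(2*C)
L(N) = -4/9 + N
D(K) = 29/9 (D(K) = -1/3 + (-4/9 + 4) = -1/3 + 32/9 = 29/9)
D(-9) - X(200) = 29/9 - 1/(2*200) = 29/9 - 1*1/400 = 29/9 - 1/400 = 11591/3600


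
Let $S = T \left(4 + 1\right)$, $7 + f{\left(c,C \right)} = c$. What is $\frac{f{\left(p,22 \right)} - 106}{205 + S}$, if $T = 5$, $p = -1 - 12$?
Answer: $- \frac{63}{115} \approx -0.54783$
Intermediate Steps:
$p = -13$ ($p = -1 - 12 = -13$)
$f{\left(c,C \right)} = -7 + c$
$S = 25$ ($S = 5 \left(4 + 1\right) = 5 \cdot 5 = 25$)
$\frac{f{\left(p,22 \right)} - 106}{205 + S} = \frac{\left(-7 - 13\right) - 106}{205 + 25} = \frac{-20 - 106}{230} = \left(-126\right) \frac{1}{230} = - \frac{63}{115}$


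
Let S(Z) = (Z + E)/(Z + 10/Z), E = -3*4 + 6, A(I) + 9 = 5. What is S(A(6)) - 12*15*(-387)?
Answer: 905600/13 ≈ 69662.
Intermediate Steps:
A(I) = -4 (A(I) = -9 + 5 = -4)
E = -6 (E = -12 + 6 = -6)
S(Z) = (-6 + Z)/(Z + 10/Z) (S(Z) = (Z - 6)/(Z + 10/Z) = (-6 + Z)/(Z + 10/Z))
S(A(6)) - 12*15*(-387) = -4*(-6 - 4)/(10 + (-4)²) - 12*15*(-387) = -4*(-10)/(10 + 16) - 180*(-387) = -4*(-10)/26 + 69660 = -4*1/26*(-10) + 69660 = 20/13 + 69660 = 905600/13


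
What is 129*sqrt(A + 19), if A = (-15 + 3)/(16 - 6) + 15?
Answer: 258*sqrt(205)/5 ≈ 738.80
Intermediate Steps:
A = 69/5 (A = -12/10 + 15 = -12*1/10 + 15 = -6/5 + 15 = 69/5 ≈ 13.800)
129*sqrt(A + 19) = 129*sqrt(69/5 + 19) = 129*sqrt(164/5) = 129*(2*sqrt(205)/5) = 258*sqrt(205)/5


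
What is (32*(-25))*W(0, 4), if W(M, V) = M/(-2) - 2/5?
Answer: 320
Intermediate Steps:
W(M, V) = -⅖ - M/2 (W(M, V) = M*(-½) - 2*⅕ = -M/2 - ⅖ = -⅖ - M/2)
(32*(-25))*W(0, 4) = (32*(-25))*(-⅖ - ½*0) = -800*(-⅖ + 0) = -800*(-⅖) = 320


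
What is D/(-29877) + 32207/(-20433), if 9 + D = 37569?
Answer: -82367239/29070321 ≈ -2.8334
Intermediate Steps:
D = 37560 (D = -9 + 37569 = 37560)
D/(-29877) + 32207/(-20433) = 37560/(-29877) + 32207/(-20433) = 37560*(-1/29877) + 32207*(-1/20433) = -12520/9959 - 4601/2919 = -82367239/29070321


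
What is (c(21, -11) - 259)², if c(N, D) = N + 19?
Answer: 47961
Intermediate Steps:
c(N, D) = 19 + N
(c(21, -11) - 259)² = ((19 + 21) - 259)² = (40 - 259)² = (-219)² = 47961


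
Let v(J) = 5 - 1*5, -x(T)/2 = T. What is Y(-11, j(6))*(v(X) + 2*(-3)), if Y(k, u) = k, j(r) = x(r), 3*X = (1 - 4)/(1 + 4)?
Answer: 66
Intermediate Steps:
x(T) = -2*T
X = -1/5 (X = ((1 - 4)/(1 + 4))/3 = (-3/5)/3 = (-3*1/5)/3 = (1/3)*(-3/5) = -1/5 ≈ -0.20000)
v(J) = 0 (v(J) = 5 - 5 = 0)
j(r) = -2*r
Y(-11, j(6))*(v(X) + 2*(-3)) = -11*(0 + 2*(-3)) = -11*(0 - 6) = -11*(-6) = 66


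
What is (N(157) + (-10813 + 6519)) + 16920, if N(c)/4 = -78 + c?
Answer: 12942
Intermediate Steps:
N(c) = -312 + 4*c (N(c) = 4*(-78 + c) = -312 + 4*c)
(N(157) + (-10813 + 6519)) + 16920 = ((-312 + 4*157) + (-10813 + 6519)) + 16920 = ((-312 + 628) - 4294) + 16920 = (316 - 4294) + 16920 = -3978 + 16920 = 12942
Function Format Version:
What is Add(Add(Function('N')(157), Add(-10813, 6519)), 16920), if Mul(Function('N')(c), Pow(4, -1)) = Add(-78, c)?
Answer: 12942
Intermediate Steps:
Function('N')(c) = Add(-312, Mul(4, c)) (Function('N')(c) = Mul(4, Add(-78, c)) = Add(-312, Mul(4, c)))
Add(Add(Function('N')(157), Add(-10813, 6519)), 16920) = Add(Add(Add(-312, Mul(4, 157)), Add(-10813, 6519)), 16920) = Add(Add(Add(-312, 628), -4294), 16920) = Add(Add(316, -4294), 16920) = Add(-3978, 16920) = 12942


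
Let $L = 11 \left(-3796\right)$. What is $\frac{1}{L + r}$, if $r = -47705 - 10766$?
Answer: $- \frac{1}{100227} \approx -9.9773 \cdot 10^{-6}$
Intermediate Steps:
$L = -41756$
$r = -58471$ ($r = -47705 - 10766 = -58471$)
$\frac{1}{L + r} = \frac{1}{-41756 - 58471} = \frac{1}{-100227} = - \frac{1}{100227}$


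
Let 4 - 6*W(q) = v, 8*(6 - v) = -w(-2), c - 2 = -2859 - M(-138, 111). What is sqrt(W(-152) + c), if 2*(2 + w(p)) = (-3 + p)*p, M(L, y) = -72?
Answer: I*sqrt(401097)/12 ≈ 52.777*I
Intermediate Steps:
w(p) = -2 + p*(-3 + p)/2 (w(p) = -2 + ((-3 + p)*p)/2 = -2 + (p*(-3 + p))/2 = -2 + p*(-3 + p)/2)
c = -2785 (c = 2 + (-2859 - 1*(-72)) = 2 + (-2859 + 72) = 2 - 2787 = -2785)
v = 51/8 (v = 6 - (-1)*(-2 + (1/2)*(-2)**2 - 3/2*(-2))/8 = 6 - (-1)*(-2 + (1/2)*4 + 3)/8 = 6 - (-1)*(-2 + 2 + 3)/8 = 6 - (-1)*3/8 = 6 - 1/8*(-3) = 6 + 3/8 = 51/8 ≈ 6.3750)
W(q) = -19/48 (W(q) = 2/3 - 1/6*51/8 = 2/3 - 17/16 = -19/48)
sqrt(W(-152) + c) = sqrt(-19/48 - 2785) = sqrt(-133699/48) = I*sqrt(401097)/12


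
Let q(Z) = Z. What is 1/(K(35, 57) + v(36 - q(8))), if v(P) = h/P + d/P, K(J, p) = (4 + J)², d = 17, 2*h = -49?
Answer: 56/85161 ≈ 0.00065758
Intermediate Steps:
h = -49/2 (h = (½)*(-49) = -49/2 ≈ -24.500)
v(P) = -15/(2*P) (v(P) = -49/(2*P) + 17/P = -15/(2*P))
1/(K(35, 57) + v(36 - q(8))) = 1/((4 + 35)² - 15/(2*(36 - 1*8))) = 1/(39² - 15/(2*(36 - 8))) = 1/(1521 - 15/2/28) = 1/(1521 - 15/2*1/28) = 1/(1521 - 15/56) = 1/(85161/56) = 56/85161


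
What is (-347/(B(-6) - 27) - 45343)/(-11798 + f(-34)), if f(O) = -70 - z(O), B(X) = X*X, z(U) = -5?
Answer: 408434/106767 ≈ 3.8255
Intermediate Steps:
B(X) = X²
f(O) = -65 (f(O) = -70 - 1*(-5) = -70 + 5 = -65)
(-347/(B(-6) - 27) - 45343)/(-11798 + f(-34)) = (-347/((-6)² - 27) - 45343)/(-11798 - 65) = (-347/(36 - 27) - 45343)/(-11863) = (-347/9 - 45343)*(-1/11863) = -408434/9*(-1/11863) = 408434/106767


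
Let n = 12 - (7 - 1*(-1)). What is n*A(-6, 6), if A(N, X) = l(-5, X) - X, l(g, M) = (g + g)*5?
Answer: -224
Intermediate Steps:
l(g, M) = 10*g (l(g, M) = (2*g)*5 = 10*g)
A(N, X) = -50 - X (A(N, X) = 10*(-5) - X = -50 - X)
n = 4 (n = 12 - (7 + 1) = 12 - 1*8 = 12 - 8 = 4)
n*A(-6, 6) = 4*(-50 - 1*6) = 4*(-50 - 6) = 4*(-56) = -224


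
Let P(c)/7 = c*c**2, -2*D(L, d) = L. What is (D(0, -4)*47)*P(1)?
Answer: 0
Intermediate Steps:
D(L, d) = -L/2
P(c) = 7*c**3 (P(c) = 7*(c*c**2) = 7*c**3)
(D(0, -4)*47)*P(1) = (-1/2*0*47)*(7*1**3) = (0*47)*(7*1) = 0*7 = 0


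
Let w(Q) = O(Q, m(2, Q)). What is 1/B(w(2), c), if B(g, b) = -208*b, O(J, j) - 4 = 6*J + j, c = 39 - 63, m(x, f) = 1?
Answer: 1/4992 ≈ 0.00020032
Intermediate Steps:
c = -24
O(J, j) = 4 + j + 6*J (O(J, j) = 4 + (6*J + j) = 4 + (j + 6*J) = 4 + j + 6*J)
w(Q) = 5 + 6*Q (w(Q) = 4 + 1 + 6*Q = 5 + 6*Q)
1/B(w(2), c) = 1/(-208*(-24)) = 1/4992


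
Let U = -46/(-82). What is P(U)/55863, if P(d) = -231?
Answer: -77/18621 ≈ -0.0041351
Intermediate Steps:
U = 23/41 (U = -46*(-1/82) = 23/41 ≈ 0.56098)
P(U)/55863 = -231/55863 = -231*1/55863 = -77/18621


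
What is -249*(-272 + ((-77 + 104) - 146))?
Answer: 97359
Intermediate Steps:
-249*(-272 + ((-77 + 104) - 146)) = -249*(-272 + (27 - 146)) = -249*(-272 - 119) = -249*(-391) = 97359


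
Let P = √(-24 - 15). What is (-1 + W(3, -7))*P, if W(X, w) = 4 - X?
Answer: 0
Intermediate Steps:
P = I*√39 (P = √(-39) = I*√39 ≈ 6.245*I)
(-1 + W(3, -7))*P = (-1 + (4 - 1*3))*(I*√39) = (-1 + (4 - 3))*(I*√39) = (-1 + 1)*(I*√39) = 0*(I*√39) = 0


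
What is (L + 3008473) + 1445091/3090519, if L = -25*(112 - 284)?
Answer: 3103677881426/1030173 ≈ 3.0128e+6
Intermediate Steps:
L = 4300 (L = -25*(-172) = 4300)
(L + 3008473) + 1445091/3090519 = (4300 + 3008473) + 1445091/3090519 = 3012773 + 1445091*(1/3090519) = 3012773 + 481697/1030173 = 3103677881426/1030173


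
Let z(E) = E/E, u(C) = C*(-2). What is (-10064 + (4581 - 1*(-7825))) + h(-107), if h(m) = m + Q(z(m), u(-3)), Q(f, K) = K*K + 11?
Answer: 2282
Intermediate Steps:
u(C) = -2*C
z(E) = 1
Q(f, K) = 11 + K**2 (Q(f, K) = K**2 + 11 = 11 + K**2)
h(m) = 47 + m (h(m) = m + (11 + (-2*(-3))**2) = m + (11 + 6**2) = m + (11 + 36) = m + 47 = 47 + m)
(-10064 + (4581 - 1*(-7825))) + h(-107) = (-10064 + (4581 - 1*(-7825))) + (47 - 107) = (-10064 + (4581 + 7825)) - 60 = (-10064 + 12406) - 60 = 2342 - 60 = 2282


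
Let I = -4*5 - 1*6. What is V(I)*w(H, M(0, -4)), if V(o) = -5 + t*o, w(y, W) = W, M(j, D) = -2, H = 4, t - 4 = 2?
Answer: 322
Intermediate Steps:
t = 6 (t = 4 + 2 = 6)
I = -26 (I = -20 - 6 = -26)
V(o) = -5 + 6*o
V(I)*w(H, M(0, -4)) = (-5 + 6*(-26))*(-2) = (-5 - 156)*(-2) = -161*(-2) = 322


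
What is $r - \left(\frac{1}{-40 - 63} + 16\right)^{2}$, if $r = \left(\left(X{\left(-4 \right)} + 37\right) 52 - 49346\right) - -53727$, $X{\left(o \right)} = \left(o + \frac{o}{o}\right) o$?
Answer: $\frac{70797152}{10609} \approx 6673.3$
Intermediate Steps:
$X{\left(o \right)} = o \left(1 + o\right)$ ($X{\left(o \right)} = \left(o + 1\right) o = \left(1 + o\right) o = o \left(1 + o\right)$)
$r = 6929$ ($r = \left(\left(- 4 \left(1 - 4\right) + 37\right) 52 - 49346\right) - -53727 = \left(\left(\left(-4\right) \left(-3\right) + 37\right) 52 - 49346\right) + 53727 = \left(\left(12 + 37\right) 52 - 49346\right) + 53727 = \left(49 \cdot 52 - 49346\right) + 53727 = \left(2548 - 49346\right) + 53727 = -46798 + 53727 = 6929$)
$r - \left(\frac{1}{-40 - 63} + 16\right)^{2} = 6929 - \left(\frac{1}{-40 - 63} + 16\right)^{2} = 6929 - \left(\frac{1}{-103} + 16\right)^{2} = 6929 - \left(- \frac{1}{103} + 16\right)^{2} = 6929 - \left(\frac{1647}{103}\right)^{2} = 6929 - \frac{2712609}{10609} = \frac{70797152}{10609}$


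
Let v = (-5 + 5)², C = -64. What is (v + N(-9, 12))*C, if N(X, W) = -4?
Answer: 256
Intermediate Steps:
v = 0 (v = 0² = 0)
(v + N(-9, 12))*C = (0 - 4)*(-64) = -4*(-64) = 256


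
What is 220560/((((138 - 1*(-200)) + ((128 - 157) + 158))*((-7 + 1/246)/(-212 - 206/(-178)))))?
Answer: 1018146866400/71529923 ≈ 14234.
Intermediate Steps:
220560/((((138 - 1*(-200)) + ((128 - 157) + 158))*((-7 + 1/246)/(-212 - 206/(-178))))) = 220560/((((138 + 200) + (-29 + 158))*((-7 + 1/246)/(-212 - 206*(-1/178))))) = 220560/(((338 + 129)*(-1721/(246*(-212 + 103/89))))) = 220560/((467*(-1721/(246*(-18765/89))))) = 220560/((467*(-1721/246*(-89/18765)))) = 220560/((467*(153169/4616190))) = 220560/(71529923/4616190) = 220560*(4616190/71529923) = 1018146866400/71529923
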